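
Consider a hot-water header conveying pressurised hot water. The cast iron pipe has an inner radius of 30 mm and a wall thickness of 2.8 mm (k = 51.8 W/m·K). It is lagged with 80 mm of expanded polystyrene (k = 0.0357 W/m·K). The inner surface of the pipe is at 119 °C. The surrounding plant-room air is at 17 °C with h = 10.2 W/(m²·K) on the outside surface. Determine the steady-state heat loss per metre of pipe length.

q′ ≈ 18.1 W/m

For a radial system each layer contributes R = ln(r_out/r_in)/(2πkL); films add R = 1/(hA).
R_cast iron pipe wall = ln(32.8/30)/(2π×51.8×1) = 2.742×10^-4 K/W
R_expanded polystyrene = ln(112.8/32.8)/(2π×0.0357×1) = 5.507 K/W
R_outer film = 1/(h_o·2πr_oL) = 1/(10.2×2π×0.1128×1) = 0.1383 K/W
R_total = 5.645 K/W
Q = ΔT/R_total = 102/5.645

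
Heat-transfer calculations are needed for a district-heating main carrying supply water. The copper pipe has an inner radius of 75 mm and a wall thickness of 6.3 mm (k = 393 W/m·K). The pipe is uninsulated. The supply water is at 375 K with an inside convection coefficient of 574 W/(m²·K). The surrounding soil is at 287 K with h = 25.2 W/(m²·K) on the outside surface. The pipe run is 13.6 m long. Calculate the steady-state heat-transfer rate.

Q ≈ 14700 W

For a radial system each layer contributes R = ln(r_out/r_in)/(2πkL); films add R = 1/(hA).
R_inner film = 1/(h_i·2πr₁L) = 1/(574×2π×0.075×13.6) = 2.718×10^-4 K/W
R_copper pipe wall = ln(81.3/75)/(2π×393×13.6) = 2.402×10^-6 K/W
R_outer film = 1/(h_o·2πr_oL) = 1/(25.2×2π×0.0813×13.6) = 0.005712 K/W
R_total = 0.005986 K/W
Q = ΔT/R_total = 88/0.005986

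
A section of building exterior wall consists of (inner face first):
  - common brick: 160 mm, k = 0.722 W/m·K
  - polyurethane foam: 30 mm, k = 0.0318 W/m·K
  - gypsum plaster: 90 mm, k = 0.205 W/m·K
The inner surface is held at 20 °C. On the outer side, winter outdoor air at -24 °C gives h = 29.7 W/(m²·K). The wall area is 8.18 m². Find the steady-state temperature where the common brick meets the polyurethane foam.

T ≈ 14 °C

Thermal resistances in series:
R_common brick = L/(kA) = 0.16/(0.722×8.18) = 0.02709 K/W
R_polyurethane foam = L/(kA) = 0.03/(0.0318×8.18) = 0.1153 K/W
R_gypsum plaster = L/(kA) = 0.09/(0.205×8.18) = 0.05367 K/W
R_outer film = 1/(h_o·A) = 1/(29.7×8.18) = 0.004116 K/W
R_total = 0.2002 K/W;  Q = ΔT/R_total = 44/0.2002 = 219.8 W
T_interface = T_inner − Q·ΣR(inner→interface) = 20 − 220×0.02709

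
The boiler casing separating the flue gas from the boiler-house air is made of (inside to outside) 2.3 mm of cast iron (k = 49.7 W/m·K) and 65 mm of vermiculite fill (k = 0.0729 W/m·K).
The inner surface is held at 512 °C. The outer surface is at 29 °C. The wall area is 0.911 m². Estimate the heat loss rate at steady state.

Treating each layer as a thermal resistance in series:
R_cast iron = L/(kA) = 0.0023/(49.7×0.911) = 5.08×10^-5 K/W
R_vermiculite fill = L/(kA) = 0.065/(0.0729×0.911) = 0.9787 K/W
R_total = 0.9788 K/W
Q = ΔT / R_total = 483 / 0.9788

Q ≈ 493 W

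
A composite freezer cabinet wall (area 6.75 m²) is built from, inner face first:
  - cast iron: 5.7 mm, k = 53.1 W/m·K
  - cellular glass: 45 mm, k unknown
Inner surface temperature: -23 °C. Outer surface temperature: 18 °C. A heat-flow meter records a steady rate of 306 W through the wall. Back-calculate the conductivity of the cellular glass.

Treating each layer as a thermal resistance in series:
R_cast iron = L/(kA) = 0.0057/(53.1×6.75) = 1.59×10^-5 K/W
Sum of known resistances R_other = 1.59×10^-5 K/W
Total R = ΔT/Q = 41/306 = 0.134 K/W
R_cellular glass = R_total − R_other = 0.134 K/W
k = L/(R·A) = 0.045/(0.134×6.75)

k ≈ 0.0498 W/(m·K)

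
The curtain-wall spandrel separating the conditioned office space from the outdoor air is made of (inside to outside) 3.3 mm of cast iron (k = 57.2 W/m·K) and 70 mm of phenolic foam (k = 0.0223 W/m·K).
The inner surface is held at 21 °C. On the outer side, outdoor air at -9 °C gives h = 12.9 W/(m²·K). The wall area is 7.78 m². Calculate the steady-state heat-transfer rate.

Q ≈ 72.6 W

Thermal resistances in series:
R_cast iron = L/(kA) = 0.0033/(57.2×7.78) = 7.415×10^-6 K/W
R_phenolic foam = L/(kA) = 0.07/(0.0223×7.78) = 0.4035 K/W
R_outer film = 1/(h_o·A) = 1/(12.9×7.78) = 0.009964 K/W
R_total = 0.4134 K/W
Q = ΔT / R_total = 30 / 0.4134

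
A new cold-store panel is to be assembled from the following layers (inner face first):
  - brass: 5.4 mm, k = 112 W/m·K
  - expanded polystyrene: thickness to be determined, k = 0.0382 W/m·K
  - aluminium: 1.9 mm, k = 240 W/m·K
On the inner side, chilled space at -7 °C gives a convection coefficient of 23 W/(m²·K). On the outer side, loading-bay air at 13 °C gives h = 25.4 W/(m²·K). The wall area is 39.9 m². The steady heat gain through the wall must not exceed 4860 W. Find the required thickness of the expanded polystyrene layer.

Treating each layer as a thermal resistance in series:
R_inner film = 1/(h_i·A) = 1/(23×39.9) = 0.00109 K/W
R_brass = L/(kA) = 0.0054/(112×39.9) = 1.208×10^-6 K/W
R_aluminium = L/(kA) = 0.0019/(240×39.9) = 1.984×10^-7 K/W
R_outer film = 1/(h_o·A) = 1/(25.4×39.9) = 9.867×10^-4 K/W
Sum of the known resistances R_other = 0.002078 K/W
Required total resistance R_tot = ΔT/Q_allow = 20/4860 = 0.004115 K/W
R_expanded polystyrene = R_tot − R_other = 0.002037 K/W
L = R·k·A = 0.002037×0.0382×39.9

L ≈ 3.11 mm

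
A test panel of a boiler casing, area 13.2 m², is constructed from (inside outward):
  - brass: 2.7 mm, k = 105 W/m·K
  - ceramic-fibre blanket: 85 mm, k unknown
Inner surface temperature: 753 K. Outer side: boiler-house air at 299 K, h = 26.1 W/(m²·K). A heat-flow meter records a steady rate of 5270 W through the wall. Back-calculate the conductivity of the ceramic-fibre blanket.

k ≈ 0.0774 W/(m·K)

Treating each layer as a thermal resistance in series:
R_brass = L/(kA) = 0.0027/(105×13.2) = 1.948×10^-6 K/W
R_outer film = 1/(h_o·A) = 1/(26.1×13.2) = 0.002903 K/W
Sum of known resistances R_other = 0.002905 K/W
Total R = ΔT/Q = 454/5270 = 0.08615 K/W
R_ceramic-fibre blanket = R_total − R_other = 0.08324 K/W
k = L/(R·A) = 0.085/(0.08324×13.2)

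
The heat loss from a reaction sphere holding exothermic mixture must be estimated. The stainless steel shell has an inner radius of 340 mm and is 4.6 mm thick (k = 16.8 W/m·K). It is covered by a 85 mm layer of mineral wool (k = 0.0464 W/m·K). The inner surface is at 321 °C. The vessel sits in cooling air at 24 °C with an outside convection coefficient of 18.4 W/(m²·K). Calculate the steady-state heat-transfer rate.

Spherical conduction: R = (1/r_in − 1/r_out)/(4πk) per layer; series-sum.
R_stainless steel shell = (1/0.34 − 1/0.3446)/(4π×16.8) = 1.86×10^-4 K/W
R_mineral wool = (1/0.3446 − 1/0.4296)/(4π×0.0464) = 0.9847 K/W
R_outer film = 1/(h·4πr_o²) = 1/(18.4×4π×0.4296²) = 0.02343 K/W
R_total = 1.008 K/W
Q = ΔT/R_total = 297/1.008

Q ≈ 295 W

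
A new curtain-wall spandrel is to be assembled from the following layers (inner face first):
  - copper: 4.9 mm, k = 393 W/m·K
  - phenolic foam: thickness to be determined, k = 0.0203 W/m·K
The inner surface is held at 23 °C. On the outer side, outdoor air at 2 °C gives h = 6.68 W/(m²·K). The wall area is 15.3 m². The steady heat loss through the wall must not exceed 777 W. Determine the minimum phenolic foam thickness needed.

Treating each layer as a thermal resistance in series:
R_copper = L/(kA) = 0.0049/(393×15.3) = 8.149×10^-7 K/W
R_outer film = 1/(h_o·A) = 1/(6.68×15.3) = 0.009784 K/W
Sum of the known resistances R_other = 0.009785 K/W
Required total resistance R_tot = ΔT/Q_allow = 21/777 = 0.02703 K/W
R_phenolic foam = R_tot − R_other = 0.01724 K/W
L = R·k·A = 0.01724×0.0203×15.3

L ≈ 5.36 mm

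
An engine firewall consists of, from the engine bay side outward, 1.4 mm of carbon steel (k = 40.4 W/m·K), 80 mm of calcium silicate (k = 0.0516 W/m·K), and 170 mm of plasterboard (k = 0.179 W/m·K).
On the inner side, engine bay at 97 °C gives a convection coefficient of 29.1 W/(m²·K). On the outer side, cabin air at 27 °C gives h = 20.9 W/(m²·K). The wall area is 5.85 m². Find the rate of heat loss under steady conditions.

Q ≈ 159 W

Thermal resistances in series:
R_inner film = 1/(h_i·A) = 1/(29.1×5.85) = 0.005874 K/W
R_carbon steel = L/(kA) = 0.0014/(40.4×5.85) = 5.924×10^-6 K/W
R_calcium silicate = L/(kA) = 0.08/(0.0516×5.85) = 0.265 K/W
R_plasterboard = L/(kA) = 0.17/(0.179×5.85) = 0.1623 K/W
R_outer film = 1/(h_o·A) = 1/(20.9×5.85) = 0.008179 K/W
R_total = 0.4414 K/W
Q = ΔT / R_total = 70 / 0.4414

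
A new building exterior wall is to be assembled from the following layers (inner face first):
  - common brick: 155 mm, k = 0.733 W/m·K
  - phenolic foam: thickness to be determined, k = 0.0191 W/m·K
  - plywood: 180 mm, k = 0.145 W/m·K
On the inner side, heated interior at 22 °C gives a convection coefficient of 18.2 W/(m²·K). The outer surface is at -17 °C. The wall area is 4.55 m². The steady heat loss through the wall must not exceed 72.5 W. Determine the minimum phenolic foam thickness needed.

Series thermal resistances:
R_inner film = 1/(h_i·A) = 1/(18.2×4.55) = 0.01208 K/W
R_common brick = L/(kA) = 0.155/(0.733×4.55) = 0.04647 K/W
R_plywood = L/(kA) = 0.18/(0.145×4.55) = 0.2728 K/W
Sum of the known resistances R_other = 0.3314 K/W
Required total resistance R_tot = ΔT/Q_allow = 39/72.5 = 0.5379 K/W
R_phenolic foam = R_tot − R_other = 0.2065 K/W
L = R·k·A = 0.2065×0.0191×4.55

L ≈ 18 mm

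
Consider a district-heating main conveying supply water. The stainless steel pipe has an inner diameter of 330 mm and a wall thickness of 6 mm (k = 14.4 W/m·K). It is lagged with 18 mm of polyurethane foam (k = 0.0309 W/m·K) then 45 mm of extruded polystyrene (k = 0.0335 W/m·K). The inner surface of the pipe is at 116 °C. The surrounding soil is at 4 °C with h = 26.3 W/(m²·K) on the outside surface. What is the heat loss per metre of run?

Treating each annulus and film as a series resistance:
R_stainless steel pipe wall = ln(171/165)/(2π×14.4×1) = 3.948×10^-4 K/W
R_polyurethane foam = ln(189/171)/(2π×0.0309×1) = 0.5155 K/W
R_extruded polystyrene = ln(234/189)/(2π×0.0335×1) = 1.015 K/W
R_outer film = 1/(h_o·2πr_oL) = 1/(26.3×2π×0.234×1) = 0.02586 K/W
R_total = 1.556 K/W
Q = ΔT/R_total = 112/1.556

q′ ≈ 72 W/m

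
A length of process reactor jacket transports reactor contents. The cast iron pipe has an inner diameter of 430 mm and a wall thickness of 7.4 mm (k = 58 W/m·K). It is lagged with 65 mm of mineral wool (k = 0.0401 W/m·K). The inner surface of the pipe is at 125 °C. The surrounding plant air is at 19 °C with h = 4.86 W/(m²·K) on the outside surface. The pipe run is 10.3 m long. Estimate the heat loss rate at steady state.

Q ≈ 965 W

Radial resistances (cylindrical: R_cond = ln(r_o/r_i)/(2πkL), R_conv = 1/(h·2πrL)):
R_cast iron pipe wall = ln(222.4/215)/(2π×58×10.3) = 9.015×10^-6 K/W
R_mineral wool = ln(287.4/222.4)/(2π×0.0401×10.3) = 0.0988 K/W
R_outer film = 1/(h_o·2πr_oL) = 1/(4.86×2π×0.2874×10.3) = 0.01106 K/W
R_total = 0.1099 K/W
Q = ΔT/R_total = 106/0.1099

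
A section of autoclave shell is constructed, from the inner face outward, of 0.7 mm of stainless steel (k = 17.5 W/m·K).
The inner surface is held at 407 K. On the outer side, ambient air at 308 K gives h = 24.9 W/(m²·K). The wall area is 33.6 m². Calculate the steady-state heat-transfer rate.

Q ≈ 82700 W

Thermal resistances in series:
R_stainless steel = L/(kA) = 0.0007/(17.5×33.6) = 1.19×10^-6 K/W
R_outer film = 1/(h_o·A) = 1/(24.9×33.6) = 0.001195 K/W
R_total = 0.001196 K/W
Q = ΔT / R_total = 99 / 0.001196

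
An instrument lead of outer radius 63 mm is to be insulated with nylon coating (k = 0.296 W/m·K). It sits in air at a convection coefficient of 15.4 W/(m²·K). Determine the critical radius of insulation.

r_cr ≈ 19.2 mm

For a cylinder r_cr = k/h = 0.296/15.4
r_cr = 19.2 mm; since the bare radius (63 mm) is above r_cr, any added insulation will reduce heat loss.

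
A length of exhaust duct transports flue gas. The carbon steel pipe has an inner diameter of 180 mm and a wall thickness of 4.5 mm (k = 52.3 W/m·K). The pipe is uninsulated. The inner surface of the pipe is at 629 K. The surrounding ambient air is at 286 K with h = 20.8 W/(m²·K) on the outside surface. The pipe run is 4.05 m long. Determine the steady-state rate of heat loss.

For a radial system each layer contributes R = ln(r_out/r_in)/(2πkL); films add R = 1/(hA).
R_carbon steel pipe wall = ln(94.5/90)/(2π×52.3×4.05) = 3.666×10^-5 K/W
R_outer film = 1/(h_o·2πr_oL) = 1/(20.8×2π×0.0945×4.05) = 0.01999 K/W
R_total = 0.02003 K/W
Q = ΔT/R_total = 343/0.02003

Q ≈ 17100 W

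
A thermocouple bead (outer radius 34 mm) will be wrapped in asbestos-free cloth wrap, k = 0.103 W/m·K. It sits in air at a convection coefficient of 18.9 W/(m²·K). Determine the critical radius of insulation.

For a sphere r_cr = 2k/h = 2×0.103/18.9
r_cr = 10.9 mm; since the bare radius (34 mm) is above r_cr, any added insulation will reduce heat loss.

r_cr ≈ 10.9 mm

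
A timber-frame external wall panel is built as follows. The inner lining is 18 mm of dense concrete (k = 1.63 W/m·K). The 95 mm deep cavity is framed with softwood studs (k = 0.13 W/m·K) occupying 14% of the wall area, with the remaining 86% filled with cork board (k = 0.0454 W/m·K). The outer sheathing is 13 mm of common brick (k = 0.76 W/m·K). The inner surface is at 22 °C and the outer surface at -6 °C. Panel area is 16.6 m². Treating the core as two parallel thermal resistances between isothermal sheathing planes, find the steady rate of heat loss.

Q ≈ 275 W

Sheathing layers in series; stud and cavity paths in parallel between them.
R_inner = 0.018/(1.63×16.6) = 6.652×10^-4 K/W
R_stud  = 0.095/(0.13×0.14×16.6) = 0.3144 K/W
R_cav   = 0.095/(0.0454×0.86×16.6) = 0.1466 K/W
1/R_core = 1/R_stud + 1/R_cav → R_core = 0.09997 K/W
R_outer = 0.013/(0.76×16.6) = 0.00103 K/W
R_total = 0.1017 K/W
Q = ΔT/R_total = 28/0.1017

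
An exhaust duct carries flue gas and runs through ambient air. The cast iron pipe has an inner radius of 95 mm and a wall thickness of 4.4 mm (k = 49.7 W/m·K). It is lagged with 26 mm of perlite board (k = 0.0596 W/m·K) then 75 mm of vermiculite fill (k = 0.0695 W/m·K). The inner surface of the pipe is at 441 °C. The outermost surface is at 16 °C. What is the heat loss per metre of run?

For a radial system each layer contributes R = ln(r_out/r_in)/(2πkL); films add R = 1/(hA).
R_cast iron pipe wall = ln(99.4/95)/(2π×49.7×1) = 1.45×10^-4 K/W
R_perlite board = ln(125.4/99.4)/(2π×0.0596×1) = 0.6205 K/W
R_vermiculite fill = ln(200.4/125.4)/(2π×0.0695×1) = 1.074 K/W
R_total = 1.694 K/W
Q = ΔT/R_total = 425/1.694

q′ ≈ 251 W/m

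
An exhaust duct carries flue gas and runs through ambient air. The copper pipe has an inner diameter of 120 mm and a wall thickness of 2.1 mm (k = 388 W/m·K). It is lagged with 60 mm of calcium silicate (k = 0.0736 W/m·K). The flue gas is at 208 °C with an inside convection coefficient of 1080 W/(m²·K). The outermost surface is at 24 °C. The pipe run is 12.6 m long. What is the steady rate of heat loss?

For a radial system each layer contributes R = ln(r_out/r_in)/(2πkL); films add R = 1/(hA).
R_inner film = 1/(h_i·2πr₁L) = 1/(1080×2π×0.06×12.6) = 1.949×10^-4 K/W
R_copper pipe wall = ln(62.1/60)/(2π×388×12.6) = 1.12×10^-6 K/W
R_calcium silicate = ln(122.1/62.1)/(2π×0.0736×12.6) = 0.116 K/W
R_total = 0.1162 K/W
Q = ΔT/R_total = 184/0.1162

Q ≈ 1580 W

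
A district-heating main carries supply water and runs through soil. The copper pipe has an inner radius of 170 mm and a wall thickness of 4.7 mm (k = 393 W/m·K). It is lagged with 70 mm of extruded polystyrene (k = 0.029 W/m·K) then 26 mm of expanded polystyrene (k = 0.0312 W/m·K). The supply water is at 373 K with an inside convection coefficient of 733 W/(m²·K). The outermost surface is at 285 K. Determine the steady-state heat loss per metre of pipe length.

q′ ≈ 37.2 W/m

Radial resistances (cylindrical: R_cond = ln(r_o/r_i)/(2πkL), R_conv = 1/(h·2πrL)):
R_inner film = 1/(h_i·2πr₁L) = 1/(733×2π×0.17×1) = 0.001277 K/W
R_copper pipe wall = ln(174.7/170)/(2π×393×1) = 1.104×10^-5 K/W
R_extruded polystyrene = ln(244.7/174.7)/(2π×0.029×1) = 1.849 K/W
R_expanded polystyrene = ln(270.7/244.7)/(2π×0.0312×1) = 0.5151 K/W
R_total = 2.366 K/W
Q = ΔT/R_total = 88/2.366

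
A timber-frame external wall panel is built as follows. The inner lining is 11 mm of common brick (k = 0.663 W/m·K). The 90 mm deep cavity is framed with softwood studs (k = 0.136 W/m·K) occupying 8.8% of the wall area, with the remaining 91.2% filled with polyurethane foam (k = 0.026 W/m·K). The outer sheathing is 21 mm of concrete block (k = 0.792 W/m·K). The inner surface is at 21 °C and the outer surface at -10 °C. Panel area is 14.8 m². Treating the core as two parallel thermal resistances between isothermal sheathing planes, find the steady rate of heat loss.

Sheathing layers in series; stud and cavity paths in parallel between them.
R_inner = 0.011/(0.663×14.8) = 0.001121 K/W
R_stud  = 0.09/(0.136×0.088×14.8) = 0.5081 K/W
R_cav   = 0.09/(0.026×0.912×14.8) = 0.2565 K/W
1/R_core = 1/R_stud + 1/R_cav → R_core = 0.1704 K/W
R_outer = 0.021/(0.792×14.8) = 0.001792 K/W
R_total = 0.1733 K/W
Q = ΔT/R_total = 31/0.1733

Q ≈ 179 W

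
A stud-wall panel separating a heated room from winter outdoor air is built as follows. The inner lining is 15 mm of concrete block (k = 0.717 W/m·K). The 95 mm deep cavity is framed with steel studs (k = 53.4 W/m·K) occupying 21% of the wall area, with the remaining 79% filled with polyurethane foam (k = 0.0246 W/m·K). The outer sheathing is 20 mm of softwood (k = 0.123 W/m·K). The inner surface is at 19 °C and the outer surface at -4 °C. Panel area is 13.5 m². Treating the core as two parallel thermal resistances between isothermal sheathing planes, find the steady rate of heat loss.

Sheathing layers in series; stud and cavity paths in parallel between them.
R_inner = 0.015/(0.717×13.5) = 0.00155 K/W
R_stud  = 0.095/(53.4×0.21×13.5) = 6.275×10^-4 K/W
R_cav   = 0.095/(0.0246×0.79×13.5) = 0.3621 K/W
1/R_core = 1/R_stud + 1/R_cav → R_core = 6.264×10^-4 K/W
R_outer = 0.02/(0.123×13.5) = 0.01204 K/W
R_total = 0.01422 K/W
Q = ΔT/R_total = 23/0.01422

Q ≈ 1620 W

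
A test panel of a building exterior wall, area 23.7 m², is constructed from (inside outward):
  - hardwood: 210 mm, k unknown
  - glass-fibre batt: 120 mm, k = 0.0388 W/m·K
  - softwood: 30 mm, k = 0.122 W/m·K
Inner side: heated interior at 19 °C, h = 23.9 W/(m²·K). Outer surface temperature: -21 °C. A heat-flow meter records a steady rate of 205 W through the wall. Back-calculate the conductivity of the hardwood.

Thermal resistances in series:
R_inner film = 1/(h_i·A) = 1/(23.9×23.7) = 0.001765 K/W
R_glass-fibre batt = L/(kA) = 0.12/(0.0388×23.7) = 0.1305 K/W
R_softwood = L/(kA) = 0.03/(0.122×23.7) = 0.01038 K/W
Sum of known resistances R_other = 0.1426 K/W
Total R = ΔT/Q = 40/205 = 0.1951 K/W
R_hardwood = R_total − R_other = 0.05248 K/W
k = L/(R·A) = 0.21/(0.05248×23.7)

k ≈ 0.169 W/(m·K)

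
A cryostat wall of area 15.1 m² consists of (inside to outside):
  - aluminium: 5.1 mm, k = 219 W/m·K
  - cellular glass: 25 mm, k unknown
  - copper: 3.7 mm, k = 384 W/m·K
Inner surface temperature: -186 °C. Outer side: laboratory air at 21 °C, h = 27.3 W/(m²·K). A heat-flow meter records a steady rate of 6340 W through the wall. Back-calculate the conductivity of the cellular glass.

k ≈ 0.0548 W/(m·K)

Thermal resistances in series:
R_aluminium = L/(kA) = 0.0051/(219×15.1) = 1.542×10^-6 K/W
R_copper = L/(kA) = 0.0037/(384×15.1) = 6.381×10^-7 K/W
R_outer film = 1/(h_o·A) = 1/(27.3×15.1) = 0.002426 K/W
Sum of known resistances R_other = 0.002428 K/W
Total R = ΔT/Q = 207/6340 = 0.03265 K/W
R_cellular glass = R_total − R_other = 0.03022 K/W
k = L/(R·A) = 0.025/(0.03022×15.1)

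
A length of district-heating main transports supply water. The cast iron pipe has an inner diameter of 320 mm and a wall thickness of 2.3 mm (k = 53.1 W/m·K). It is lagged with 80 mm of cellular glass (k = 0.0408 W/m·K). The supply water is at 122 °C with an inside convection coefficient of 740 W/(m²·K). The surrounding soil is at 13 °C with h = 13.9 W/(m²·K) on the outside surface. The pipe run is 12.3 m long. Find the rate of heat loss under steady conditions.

Per-layer cylindrical resistances, series-summed:
R_inner film = 1/(h_i·2πr₁L) = 1/(740×2π×0.16×12.3) = 1.093×10^-4 K/W
R_cast iron pipe wall = ln(162.3/160)/(2π×53.1×12.3) = 3.478×10^-6 K/W
R_cellular glass = ln(242.3/162.3)/(2π×0.0408×12.3) = 0.1271 K/W
R_outer film = 1/(h_o·2πr_oL) = 1/(13.9×2π×0.2423×12.3) = 0.003842 K/W
R_total = 0.131 K/W
Q = ΔT/R_total = 109/0.131

Q ≈ 832 W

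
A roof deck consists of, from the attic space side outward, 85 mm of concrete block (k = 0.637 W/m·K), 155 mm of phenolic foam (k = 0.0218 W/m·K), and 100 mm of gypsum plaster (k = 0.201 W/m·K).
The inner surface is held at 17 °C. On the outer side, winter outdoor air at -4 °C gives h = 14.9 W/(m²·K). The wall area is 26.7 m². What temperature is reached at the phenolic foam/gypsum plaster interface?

Model the wall as resistances in series:
R_concrete block = L/(kA) = 0.085/(0.637×26.7) = 0.004998 K/W
R_phenolic foam = L/(kA) = 0.155/(0.0218×26.7) = 0.2663 K/W
R_gypsum plaster = L/(kA) = 0.1/(0.201×26.7) = 0.01863 K/W
R_outer film = 1/(h_o·A) = 1/(14.9×26.7) = 0.002514 K/W
R_total = 0.2924 K/W;  Q = ΔT/R_total = 21/0.2924 = 71.81 W
T_interface = T_inner − Q·ΣR(inner→interface) = 17 − 71.8×0.2713

T ≈ -2.48 °C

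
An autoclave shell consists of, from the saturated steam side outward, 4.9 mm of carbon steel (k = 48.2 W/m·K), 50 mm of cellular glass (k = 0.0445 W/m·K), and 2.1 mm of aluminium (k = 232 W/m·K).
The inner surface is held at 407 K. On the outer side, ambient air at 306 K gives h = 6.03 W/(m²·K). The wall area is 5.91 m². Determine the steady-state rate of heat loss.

Series thermal resistances:
R_carbon steel = L/(kA) = 0.0049/(48.2×5.91) = 1.72×10^-5 K/W
R_cellular glass = L/(kA) = 0.05/(0.0445×5.91) = 0.1901 K/W
R_aluminium = L/(kA) = 0.0021/(232×5.91) = 1.532×10^-6 K/W
R_outer film = 1/(h_o·A) = 1/(6.03×5.91) = 0.02806 K/W
R_total = 0.2182 K/W
Q = ΔT / R_total = 101 / 0.2182

Q ≈ 463 W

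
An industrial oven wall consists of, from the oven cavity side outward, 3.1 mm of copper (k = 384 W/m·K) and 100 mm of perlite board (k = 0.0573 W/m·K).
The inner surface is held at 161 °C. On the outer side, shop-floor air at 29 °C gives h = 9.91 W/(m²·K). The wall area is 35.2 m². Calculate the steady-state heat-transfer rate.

Q ≈ 2520 W

Using the resistance-network approach (series):
R_copper = L/(kA) = 0.0031/(384×35.2) = 2.293×10^-7 K/W
R_perlite board = L/(kA) = 0.1/(0.0573×35.2) = 0.04958 K/W
R_outer film = 1/(h_o·A) = 1/(9.91×35.2) = 0.002867 K/W
R_total = 0.05245 K/W
Q = ΔT / R_total = 132 / 0.05245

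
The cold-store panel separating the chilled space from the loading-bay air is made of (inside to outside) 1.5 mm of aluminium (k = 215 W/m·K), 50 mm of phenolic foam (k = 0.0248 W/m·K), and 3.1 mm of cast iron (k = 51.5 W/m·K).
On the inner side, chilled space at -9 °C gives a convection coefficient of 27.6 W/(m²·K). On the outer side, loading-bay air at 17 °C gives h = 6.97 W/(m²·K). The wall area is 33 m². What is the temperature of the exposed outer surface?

Treating each layer as a thermal resistance in series:
R_inner film = 1/(h_i·A) = 1/(27.6×33) = 0.001098 K/W
R_aluminium = L/(kA) = 0.0015/(215×33) = 2.114×10^-7 K/W
R_phenolic foam = L/(kA) = 0.05/(0.0248×33) = 0.06109 K/W
R_cast iron = L/(kA) = 0.0031/(51.5×33) = 1.824×10^-6 K/W
R_outer film = 1/(h_o·A) = 1/(6.97×33) = 0.004348 K/W
R_total = 0.06654 K/W;  Q = ΔT/R_total = 26/0.06654 = 390.7 W
T_interface = T_inner + Q·ΣR(inner→interface) = -9 + 391×0.06219

T ≈ 15.3 °C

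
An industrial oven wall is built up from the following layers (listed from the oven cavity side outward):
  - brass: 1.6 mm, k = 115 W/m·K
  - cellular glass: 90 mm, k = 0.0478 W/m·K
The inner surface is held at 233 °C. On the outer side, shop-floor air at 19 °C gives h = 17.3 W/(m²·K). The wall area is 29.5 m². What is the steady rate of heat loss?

Q ≈ 3250 W

Series thermal resistances:
R_brass = L/(kA) = 0.0016/(115×29.5) = 4.716×10^-7 K/W
R_cellular glass = L/(kA) = 0.09/(0.0478×29.5) = 0.06383 K/W
R_outer film = 1/(h_o·A) = 1/(17.3×29.5) = 0.001959 K/W
R_total = 0.06579 K/W
Q = ΔT / R_total = 214 / 0.06579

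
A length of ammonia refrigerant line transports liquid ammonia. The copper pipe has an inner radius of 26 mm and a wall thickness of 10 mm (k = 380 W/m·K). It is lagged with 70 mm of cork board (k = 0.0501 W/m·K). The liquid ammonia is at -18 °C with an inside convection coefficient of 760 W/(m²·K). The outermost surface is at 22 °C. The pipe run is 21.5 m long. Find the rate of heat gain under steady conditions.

For a radial system each layer contributes R = ln(r_out/r_in)/(2πkL); films add R = 1/(hA).
R_inner film = 1/(h_i·2πr₁L) = 1/(760×2π×0.026×21.5) = 3.746×10^-4 K/W
R_copper pipe wall = ln(36/26)/(2π×380×21.5) = 6.339×10^-6 K/W
R_cork board = ln(106/36)/(2π×0.0501×21.5) = 0.1596 K/W
R_total = 0.1599 K/W
Q = ΔT/R_total = 40/0.1599

Q ≈ 250 W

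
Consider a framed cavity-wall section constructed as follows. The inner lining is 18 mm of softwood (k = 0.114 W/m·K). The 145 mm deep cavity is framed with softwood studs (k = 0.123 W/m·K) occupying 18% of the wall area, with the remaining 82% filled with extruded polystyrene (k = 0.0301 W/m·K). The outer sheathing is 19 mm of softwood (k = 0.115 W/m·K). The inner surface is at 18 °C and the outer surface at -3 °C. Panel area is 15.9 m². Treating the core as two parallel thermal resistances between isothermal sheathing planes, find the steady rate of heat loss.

Q ≈ 97.6 W

Sheathing layers in series; stud and cavity paths in parallel between them.
R_inner = 0.018/(0.114×15.9) = 0.00993 K/W
R_stud  = 0.145/(0.123×0.18×15.9) = 0.4119 K/W
R_cav   = 0.145/(0.0301×0.82×15.9) = 0.3695 K/W
1/R_core = 1/R_stud + 1/R_cav → R_core = 0.1948 K/W
R_outer = 0.019/(0.115×15.9) = 0.01039 K/W
R_total = 0.2151 K/W
Q = ΔT/R_total = 21/0.2151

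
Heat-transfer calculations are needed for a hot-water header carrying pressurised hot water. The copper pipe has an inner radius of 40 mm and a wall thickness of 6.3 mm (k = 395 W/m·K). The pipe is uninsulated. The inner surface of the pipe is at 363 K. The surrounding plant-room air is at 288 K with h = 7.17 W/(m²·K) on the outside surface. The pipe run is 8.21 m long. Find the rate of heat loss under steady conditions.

Q ≈ 1280 W

Cylindrical conduction, so R = ln(r₂/r₁)/(2πkL) per layer, in series:
R_copper pipe wall = ln(46.3/40)/(2π×395×8.21) = 7.178×10^-6 K/W
R_outer film = 1/(h_o·2πr_oL) = 1/(7.17×2π×0.0463×8.21) = 0.0584 K/W
R_total = 0.0584 K/W
Q = ΔT/R_total = 75/0.0584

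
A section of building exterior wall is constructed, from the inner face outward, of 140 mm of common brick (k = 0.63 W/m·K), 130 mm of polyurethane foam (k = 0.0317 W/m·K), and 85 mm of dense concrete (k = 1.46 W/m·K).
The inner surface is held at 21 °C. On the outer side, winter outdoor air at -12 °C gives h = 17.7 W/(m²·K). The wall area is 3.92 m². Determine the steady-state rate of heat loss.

Q ≈ 29.1 W

Series thermal resistances:
R_common brick = L/(kA) = 0.14/(0.63×3.92) = 0.05669 K/W
R_polyurethane foam = L/(kA) = 0.13/(0.0317×3.92) = 1.046 K/W
R_dense concrete = L/(kA) = 0.085/(1.46×3.92) = 0.01485 K/W
R_outer film = 1/(h_o·A) = 1/(17.7×3.92) = 0.01441 K/W
R_total = 1.132 K/W
Q = ΔT / R_total = 33 / 1.132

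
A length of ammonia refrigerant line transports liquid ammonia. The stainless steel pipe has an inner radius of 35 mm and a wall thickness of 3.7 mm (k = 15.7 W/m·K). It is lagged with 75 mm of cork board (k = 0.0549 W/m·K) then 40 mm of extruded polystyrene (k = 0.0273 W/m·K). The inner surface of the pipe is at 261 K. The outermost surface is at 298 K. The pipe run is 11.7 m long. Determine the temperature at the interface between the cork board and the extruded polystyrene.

T ≈ 285 K

Treating each annulus and film as a series resistance:
R_stainless steel pipe wall = ln(38.7/35)/(2π×15.7×11.7) = 8.707×10^-5 K/W
R_cork board = ln(113.7/38.7)/(2π×0.0549×11.7) = 0.267 K/W
R_extruded polystyrene = ln(153.7/113.7)/(2π×0.0273×11.7) = 0.1502 K/W
R_total = 0.4173 K/W
Q = ΔT/R_total = 37/0.4173
Q = 88.7 W
T_interface = T_inner + Q·ΣR(inner→interface) = 261 + 88.7×0.2671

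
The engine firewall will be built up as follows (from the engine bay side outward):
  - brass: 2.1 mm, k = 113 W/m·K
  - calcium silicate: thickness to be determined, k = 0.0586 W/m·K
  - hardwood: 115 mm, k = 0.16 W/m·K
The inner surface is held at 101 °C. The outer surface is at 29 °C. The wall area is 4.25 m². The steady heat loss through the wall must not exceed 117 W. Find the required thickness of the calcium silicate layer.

L ≈ 111 mm

Using the resistance-network approach (series):
R_brass = L/(kA) = 0.0021/(113×4.25) = 4.373×10^-6 K/W
R_hardwood = L/(kA) = 0.115/(0.16×4.25) = 0.1691 K/W
Sum of the known resistances R_other = 0.1691 K/W
Required total resistance R_tot = ΔT/Q_allow = 72/117 = 0.6154 K/W
R_calcium silicate = R_tot − R_other = 0.4463 K/W
L = R·k·A = 0.4463×0.0586×4.25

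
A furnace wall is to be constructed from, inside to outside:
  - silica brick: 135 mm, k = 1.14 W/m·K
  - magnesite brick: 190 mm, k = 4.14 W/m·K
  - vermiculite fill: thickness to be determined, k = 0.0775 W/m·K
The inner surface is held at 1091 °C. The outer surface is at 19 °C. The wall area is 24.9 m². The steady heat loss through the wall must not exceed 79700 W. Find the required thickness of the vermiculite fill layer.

Using the resistance-network approach (series):
R_silica brick = L/(kA) = 0.135/(1.14×24.9) = 0.004756 K/W
R_magnesite brick = L/(kA) = 0.19/(4.14×24.9) = 0.001843 K/W
Sum of the known resistances R_other = 0.006599 K/W
Required total resistance R_tot = ΔT/Q_allow = 1072/79700 = 0.01345 K/W
R_vermiculite fill = R_tot − R_other = 0.006851 K/W
L = R·k·A = 0.006851×0.0775×24.9

L ≈ 13.2 mm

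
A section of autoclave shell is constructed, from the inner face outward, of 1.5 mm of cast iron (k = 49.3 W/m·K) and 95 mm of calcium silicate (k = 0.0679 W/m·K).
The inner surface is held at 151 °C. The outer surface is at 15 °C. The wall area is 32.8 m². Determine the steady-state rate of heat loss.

Using the resistance-network approach (series):
R_cast iron = L/(kA) = 0.0015/(49.3×32.8) = 9.276×10^-7 K/W
R_calcium silicate = L/(kA) = 0.095/(0.0679×32.8) = 0.04266 K/W
R_total = 0.04266 K/W
Q = ΔT / R_total = 136 / 0.04266

Q ≈ 3190 W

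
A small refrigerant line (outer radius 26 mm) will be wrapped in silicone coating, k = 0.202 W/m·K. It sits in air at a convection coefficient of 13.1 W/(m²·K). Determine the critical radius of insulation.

r_cr ≈ 15.4 mm

For a cylinder r_cr = k/h = 0.202/13.1
r_cr = 15.4 mm; since the bare radius (26 mm) is above r_cr, any added insulation will reduce heat loss.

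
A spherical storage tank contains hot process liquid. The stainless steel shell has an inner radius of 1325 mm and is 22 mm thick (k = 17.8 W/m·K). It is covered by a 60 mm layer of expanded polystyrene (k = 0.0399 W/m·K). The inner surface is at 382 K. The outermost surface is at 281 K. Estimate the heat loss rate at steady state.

Q ≈ 1600 W

Radial (spherical) resistances in series:
R_stainless steel shell = (1/1.325 − 1/1.347)/(4π×17.8) = 5.511×10^-5 K/W
R_expanded polystyrene = (1/1.347 − 1/1.407)/(4π×0.0399) = 0.06314 K/W
R_total = 0.0632 K/W
Q = ΔT/R_total = 101/0.0632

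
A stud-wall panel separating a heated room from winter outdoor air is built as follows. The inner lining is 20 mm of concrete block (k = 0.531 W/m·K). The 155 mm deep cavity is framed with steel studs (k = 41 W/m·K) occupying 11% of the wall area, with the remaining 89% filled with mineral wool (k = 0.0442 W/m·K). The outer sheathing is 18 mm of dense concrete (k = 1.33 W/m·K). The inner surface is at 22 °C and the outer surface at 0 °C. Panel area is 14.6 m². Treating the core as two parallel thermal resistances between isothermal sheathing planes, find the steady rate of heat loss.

Q ≈ 3770 W

Sheathing layers in series; stud and cavity paths in parallel between them.
R_inner = 0.02/(0.531×14.6) = 0.00258 K/W
R_stud  = 0.155/(41×0.11×14.6) = 0.002354 K/W
R_cav   = 0.155/(0.0442×0.89×14.6) = 0.2699 K/W
1/R_core = 1/R_stud + 1/R_cav → R_core = 0.002334 K/W
R_outer = 0.018/(1.33×14.6) = 9.27×10^-4 K/W
R_total = 0.00584 K/W
Q = ΔT/R_total = 22/0.00584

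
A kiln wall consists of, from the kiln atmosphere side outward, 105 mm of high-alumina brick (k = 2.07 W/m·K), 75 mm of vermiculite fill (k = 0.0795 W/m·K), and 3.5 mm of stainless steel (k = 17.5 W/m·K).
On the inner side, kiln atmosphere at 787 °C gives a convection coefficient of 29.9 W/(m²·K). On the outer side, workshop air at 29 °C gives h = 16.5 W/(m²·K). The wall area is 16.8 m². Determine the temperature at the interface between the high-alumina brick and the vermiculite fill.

Using the resistance-network approach (series):
R_inner film = 1/(h_i·A) = 1/(29.9×16.8) = 0.001991 K/W
R_high-alumina brick = L/(kA) = 0.105/(2.07×16.8) = 0.003019 K/W
R_vermiculite fill = L/(kA) = 0.075/(0.0795×16.8) = 0.05615 K/W
R_stainless steel = L/(kA) = 0.0035/(17.5×16.8) = 1.19×10^-5 K/W
R_outer film = 1/(h_o·A) = 1/(16.5×16.8) = 0.003608 K/W
R_total = 0.06478 K/W;  Q = ΔT/R_total = 758/0.06478 = 11700 W
T_interface = T_inner − Q·ΣR(inner→interface) = 787 − 11700×0.00501

T ≈ 728 °C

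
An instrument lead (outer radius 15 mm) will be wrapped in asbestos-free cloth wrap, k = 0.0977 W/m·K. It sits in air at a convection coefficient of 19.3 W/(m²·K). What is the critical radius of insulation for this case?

r_cr ≈ 5.06 mm

For a cylinder r_cr = k/h = 0.0977/19.3
r_cr = 5.06 mm; since the bare radius (15 mm) is above r_cr, any added insulation will reduce heat loss.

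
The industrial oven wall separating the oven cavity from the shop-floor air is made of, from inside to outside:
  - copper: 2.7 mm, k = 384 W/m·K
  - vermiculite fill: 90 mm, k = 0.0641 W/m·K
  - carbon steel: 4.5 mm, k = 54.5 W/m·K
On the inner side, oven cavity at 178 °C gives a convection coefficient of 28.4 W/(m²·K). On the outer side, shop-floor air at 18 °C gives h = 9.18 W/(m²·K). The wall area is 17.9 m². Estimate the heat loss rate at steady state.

Q ≈ 1850 W

Series thermal resistances:
R_inner film = 1/(h_i·A) = 1/(28.4×17.9) = 0.001967 K/W
R_copper = L/(kA) = 0.0027/(384×17.9) = 3.928×10^-7 K/W
R_vermiculite fill = L/(kA) = 0.09/(0.0641×17.9) = 0.07844 K/W
R_carbon steel = L/(kA) = 0.0045/(54.5×17.9) = 4.613×10^-6 K/W
R_outer film = 1/(h_o·A) = 1/(9.18×17.9) = 0.006086 K/W
R_total = 0.0865 K/W
Q = ΔT / R_total = 160 / 0.0865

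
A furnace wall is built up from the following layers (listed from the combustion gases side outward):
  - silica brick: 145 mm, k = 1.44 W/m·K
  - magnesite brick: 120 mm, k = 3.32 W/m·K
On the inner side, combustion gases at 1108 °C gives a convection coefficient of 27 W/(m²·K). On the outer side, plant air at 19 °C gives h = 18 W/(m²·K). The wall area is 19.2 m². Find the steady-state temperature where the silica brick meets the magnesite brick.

T ≈ 454 °C

Thermal resistances in series:
R_inner film = 1/(h_i·A) = 1/(27×19.2) = 0.001929 K/W
R_silica brick = L/(kA) = 0.145/(1.44×19.2) = 0.005245 K/W
R_magnesite brick = L/(kA) = 0.12/(3.32×19.2) = 0.001883 K/W
R_outer film = 1/(h_o·A) = 1/(18×19.2) = 0.002894 K/W
R_total = 0.01195 K/W;  Q = ΔT/R_total = 1089/0.01195 = 91130 W
T_interface = T_inner − Q·ΣR(inner→interface) = 1108 − 91100×0.007174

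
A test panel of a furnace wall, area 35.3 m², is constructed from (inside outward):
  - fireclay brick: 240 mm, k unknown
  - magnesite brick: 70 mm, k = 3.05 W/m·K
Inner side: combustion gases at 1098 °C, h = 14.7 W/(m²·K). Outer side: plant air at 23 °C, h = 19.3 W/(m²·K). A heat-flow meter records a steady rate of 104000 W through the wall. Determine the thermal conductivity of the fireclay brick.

k ≈ 1.08 W/(m·K)

Model the wall as resistances in series:
R_inner film = 1/(h_i·A) = 1/(14.7×35.3) = 0.001927 K/W
R_magnesite brick = L/(kA) = 0.07/(3.05×35.3) = 6.502×10^-4 K/W
R_outer film = 1/(h_o·A) = 1/(19.3×35.3) = 0.001468 K/W
Sum of known resistances R_other = 0.004045 K/W
Total R = ΔT/Q = 1075/104000 = 0.01034 K/W
R_fireclay brick = R_total − R_other = 0.006291 K/W
k = L/(R·A) = 0.24/(0.006291×35.3)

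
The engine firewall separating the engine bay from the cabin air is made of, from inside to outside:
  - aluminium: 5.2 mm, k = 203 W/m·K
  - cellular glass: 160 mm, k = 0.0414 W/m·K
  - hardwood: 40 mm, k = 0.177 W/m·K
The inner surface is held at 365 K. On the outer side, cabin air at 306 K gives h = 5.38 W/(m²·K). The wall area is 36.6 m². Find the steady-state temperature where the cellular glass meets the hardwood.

T ≈ 312 K

Thermal resistances in series:
R_aluminium = L/(kA) = 0.0052/(203×36.6) = 6.999×10^-7 K/W
R_cellular glass = L/(kA) = 0.16/(0.0414×36.6) = 0.1056 K/W
R_hardwood = L/(kA) = 0.04/(0.177×36.6) = 0.006175 K/W
R_outer film = 1/(h_o·A) = 1/(5.38×36.6) = 0.005079 K/W
R_total = 0.1168 K/W;  Q = ΔT/R_total = 59/0.1168 = 504.9 W
T_interface = T_inner − Q·ΣR(inner→interface) = 365 − 505×0.1056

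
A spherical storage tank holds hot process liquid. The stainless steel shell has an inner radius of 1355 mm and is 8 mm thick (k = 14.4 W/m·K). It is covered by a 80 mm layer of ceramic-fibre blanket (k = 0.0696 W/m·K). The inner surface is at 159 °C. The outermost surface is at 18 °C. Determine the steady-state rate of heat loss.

Radial (spherical) resistances in series:
R_stainless steel shell = (1/1.355 − 1/1.363)/(4π×14.4) = 2.394×10^-5 K/W
R_ceramic-fibre blanket = (1/1.363 − 1/1.443)/(4π×0.0696) = 0.04651 K/W
R_total = 0.04653 K/W
Q = ΔT/R_total = 141/0.04653

Q ≈ 3030 W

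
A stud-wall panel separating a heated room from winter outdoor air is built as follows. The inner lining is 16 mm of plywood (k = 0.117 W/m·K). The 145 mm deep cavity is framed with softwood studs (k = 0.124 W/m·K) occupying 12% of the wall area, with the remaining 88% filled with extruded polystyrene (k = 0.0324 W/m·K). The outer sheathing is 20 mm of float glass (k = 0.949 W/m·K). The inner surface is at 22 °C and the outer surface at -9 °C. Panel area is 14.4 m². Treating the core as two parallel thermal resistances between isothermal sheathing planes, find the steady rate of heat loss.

Sheathing layers in series; stud and cavity paths in parallel between them.
R_inner = 0.016/(0.117×14.4) = 0.009497 K/W
R_stud  = 0.145/(0.124×0.12×14.4) = 0.6767 K/W
R_cav   = 0.145/(0.0324×0.88×14.4) = 0.3532 K/W
1/R_core = 1/R_stud + 1/R_cav → R_core = 0.2321 K/W
R_outer = 0.02/(0.949×14.4) = 0.001464 K/W
R_total = 0.243 K/W
Q = ΔT/R_total = 31/0.243

Q ≈ 128 W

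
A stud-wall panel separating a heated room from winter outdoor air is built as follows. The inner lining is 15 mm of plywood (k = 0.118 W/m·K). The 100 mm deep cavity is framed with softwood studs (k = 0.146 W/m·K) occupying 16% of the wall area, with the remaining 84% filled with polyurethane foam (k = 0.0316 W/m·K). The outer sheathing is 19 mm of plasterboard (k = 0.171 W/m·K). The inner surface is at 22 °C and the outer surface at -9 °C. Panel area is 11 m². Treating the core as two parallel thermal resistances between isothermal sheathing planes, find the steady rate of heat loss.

Q ≈ 152 W

Sheathing layers in series; stud and cavity paths in parallel between them.
R_inner = 0.015/(0.118×11) = 0.01156 K/W
R_stud  = 0.1/(0.146×0.16×11) = 0.3892 K/W
R_cav   = 0.1/(0.0316×0.84×11) = 0.3425 K/W
1/R_core = 1/R_stud + 1/R_cav → R_core = 0.1822 K/W
R_outer = 0.019/(0.171×11) = 0.0101 K/W
R_total = 0.2038 K/W
Q = ΔT/R_total = 31/0.2038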